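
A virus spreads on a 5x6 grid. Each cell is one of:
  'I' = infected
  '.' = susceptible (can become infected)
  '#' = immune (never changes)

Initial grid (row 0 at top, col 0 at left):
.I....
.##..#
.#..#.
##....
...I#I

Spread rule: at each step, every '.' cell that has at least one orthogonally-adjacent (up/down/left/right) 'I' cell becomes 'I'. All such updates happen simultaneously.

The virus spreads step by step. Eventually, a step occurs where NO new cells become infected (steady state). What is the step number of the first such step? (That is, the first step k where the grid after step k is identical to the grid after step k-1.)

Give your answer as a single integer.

Step 0 (initial): 3 infected
Step 1: +5 new -> 8 infected
Step 2: +7 new -> 15 infected
Step 3: +5 new -> 20 infected
Step 4: +2 new -> 22 infected
Step 5: +0 new -> 22 infected

Answer: 5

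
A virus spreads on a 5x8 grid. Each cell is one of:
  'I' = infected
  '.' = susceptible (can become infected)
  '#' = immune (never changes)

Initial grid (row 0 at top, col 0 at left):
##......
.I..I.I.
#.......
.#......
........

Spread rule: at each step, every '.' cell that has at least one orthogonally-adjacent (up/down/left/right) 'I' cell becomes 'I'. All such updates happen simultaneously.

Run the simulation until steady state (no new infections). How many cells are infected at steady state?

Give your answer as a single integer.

Answer: 36

Derivation:
Step 0 (initial): 3 infected
Step 1: +10 new -> 13 infected
Step 2: +10 new -> 23 infected
Step 3: +6 new -> 29 infected
Step 4: +4 new -> 33 infected
Step 5: +1 new -> 34 infected
Step 6: +1 new -> 35 infected
Step 7: +1 new -> 36 infected
Step 8: +0 new -> 36 infected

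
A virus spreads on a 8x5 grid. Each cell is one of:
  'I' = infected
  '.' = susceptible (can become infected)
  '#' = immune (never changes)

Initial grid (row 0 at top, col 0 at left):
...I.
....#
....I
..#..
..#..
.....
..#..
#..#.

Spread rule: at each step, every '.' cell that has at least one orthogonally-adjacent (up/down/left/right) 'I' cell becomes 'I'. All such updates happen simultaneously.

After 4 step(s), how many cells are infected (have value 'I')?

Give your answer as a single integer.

Step 0 (initial): 2 infected
Step 1: +5 new -> 7 infected
Step 2: +5 new -> 12 infected
Step 3: +5 new -> 17 infected
Step 4: +5 new -> 22 infected

Answer: 22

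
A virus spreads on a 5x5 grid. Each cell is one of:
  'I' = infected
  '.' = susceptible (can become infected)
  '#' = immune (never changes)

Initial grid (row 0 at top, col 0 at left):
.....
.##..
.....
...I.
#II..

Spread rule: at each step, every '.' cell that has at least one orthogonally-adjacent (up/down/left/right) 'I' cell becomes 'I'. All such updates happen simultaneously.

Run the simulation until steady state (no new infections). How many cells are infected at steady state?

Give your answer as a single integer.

Step 0 (initial): 3 infected
Step 1: +5 new -> 8 infected
Step 2: +6 new -> 14 infected
Step 3: +3 new -> 17 infected
Step 4: +3 new -> 20 infected
Step 5: +2 new -> 22 infected
Step 6: +0 new -> 22 infected

Answer: 22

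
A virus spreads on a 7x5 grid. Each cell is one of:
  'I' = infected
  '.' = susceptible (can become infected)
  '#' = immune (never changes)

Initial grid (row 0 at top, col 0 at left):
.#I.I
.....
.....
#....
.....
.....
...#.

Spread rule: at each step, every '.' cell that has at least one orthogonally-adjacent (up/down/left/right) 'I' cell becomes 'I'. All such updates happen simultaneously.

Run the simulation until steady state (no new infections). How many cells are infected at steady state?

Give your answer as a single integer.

Step 0 (initial): 2 infected
Step 1: +3 new -> 5 infected
Step 2: +4 new -> 9 infected
Step 3: +5 new -> 14 infected
Step 4: +6 new -> 20 infected
Step 5: +4 new -> 24 infected
Step 6: +5 new -> 29 infected
Step 7: +2 new -> 31 infected
Step 8: +1 new -> 32 infected
Step 9: +0 new -> 32 infected

Answer: 32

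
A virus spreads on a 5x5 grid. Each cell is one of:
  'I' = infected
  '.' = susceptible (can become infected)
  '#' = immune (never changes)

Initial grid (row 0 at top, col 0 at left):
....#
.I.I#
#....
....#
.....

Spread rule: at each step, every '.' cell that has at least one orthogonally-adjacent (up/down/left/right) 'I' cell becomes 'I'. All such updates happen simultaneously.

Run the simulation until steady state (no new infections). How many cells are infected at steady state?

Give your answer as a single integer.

Step 0 (initial): 2 infected
Step 1: +6 new -> 8 infected
Step 2: +6 new -> 14 infected
Step 3: +4 new -> 18 infected
Step 4: +3 new -> 21 infected
Step 5: +0 new -> 21 infected

Answer: 21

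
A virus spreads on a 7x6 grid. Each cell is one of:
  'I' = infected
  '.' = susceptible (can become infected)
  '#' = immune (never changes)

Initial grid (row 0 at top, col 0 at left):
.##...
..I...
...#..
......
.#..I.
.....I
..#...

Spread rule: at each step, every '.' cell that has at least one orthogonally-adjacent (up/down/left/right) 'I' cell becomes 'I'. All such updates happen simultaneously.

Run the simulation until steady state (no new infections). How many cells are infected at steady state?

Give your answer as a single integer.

Step 0 (initial): 3 infected
Step 1: +8 new -> 11 infected
Step 2: +11 new -> 22 infected
Step 3: +8 new -> 30 infected
Step 4: +3 new -> 33 infected
Step 5: +3 new -> 36 infected
Step 6: +1 new -> 37 infected
Step 7: +0 new -> 37 infected

Answer: 37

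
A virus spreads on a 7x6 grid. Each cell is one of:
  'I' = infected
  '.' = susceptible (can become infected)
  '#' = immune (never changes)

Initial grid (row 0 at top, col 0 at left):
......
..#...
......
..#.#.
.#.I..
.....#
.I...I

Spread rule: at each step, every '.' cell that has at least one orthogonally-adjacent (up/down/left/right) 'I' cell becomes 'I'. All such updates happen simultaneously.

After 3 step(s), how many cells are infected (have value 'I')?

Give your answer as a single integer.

Answer: 22

Derivation:
Step 0 (initial): 3 infected
Step 1: +8 new -> 11 infected
Step 2: +6 new -> 17 infected
Step 3: +5 new -> 22 infected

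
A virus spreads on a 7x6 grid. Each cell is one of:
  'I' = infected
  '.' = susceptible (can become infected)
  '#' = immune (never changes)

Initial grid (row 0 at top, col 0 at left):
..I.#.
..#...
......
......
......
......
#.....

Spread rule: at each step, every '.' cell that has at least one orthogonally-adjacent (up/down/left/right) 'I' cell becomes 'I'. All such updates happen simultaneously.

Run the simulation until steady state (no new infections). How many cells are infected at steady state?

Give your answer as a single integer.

Step 0 (initial): 1 infected
Step 1: +2 new -> 3 infected
Step 2: +3 new -> 6 infected
Step 3: +4 new -> 10 infected
Step 4: +6 new -> 16 infected
Step 5: +7 new -> 23 infected
Step 6: +6 new -> 29 infected
Step 7: +6 new -> 35 infected
Step 8: +3 new -> 38 infected
Step 9: +1 new -> 39 infected
Step 10: +0 new -> 39 infected

Answer: 39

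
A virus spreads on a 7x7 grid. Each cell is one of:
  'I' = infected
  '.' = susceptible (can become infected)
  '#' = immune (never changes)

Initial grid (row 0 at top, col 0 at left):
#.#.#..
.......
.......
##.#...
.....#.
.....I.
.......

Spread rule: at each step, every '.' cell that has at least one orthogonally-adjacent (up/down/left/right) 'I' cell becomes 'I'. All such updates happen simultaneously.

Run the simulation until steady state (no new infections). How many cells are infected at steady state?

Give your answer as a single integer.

Step 0 (initial): 1 infected
Step 1: +3 new -> 4 infected
Step 2: +5 new -> 9 infected
Step 3: +5 new -> 14 infected
Step 4: +6 new -> 20 infected
Step 5: +8 new -> 28 infected
Step 6: +6 new -> 34 infected
Step 7: +4 new -> 38 infected
Step 8: +2 new -> 40 infected
Step 9: +2 new -> 42 infected
Step 10: +0 new -> 42 infected

Answer: 42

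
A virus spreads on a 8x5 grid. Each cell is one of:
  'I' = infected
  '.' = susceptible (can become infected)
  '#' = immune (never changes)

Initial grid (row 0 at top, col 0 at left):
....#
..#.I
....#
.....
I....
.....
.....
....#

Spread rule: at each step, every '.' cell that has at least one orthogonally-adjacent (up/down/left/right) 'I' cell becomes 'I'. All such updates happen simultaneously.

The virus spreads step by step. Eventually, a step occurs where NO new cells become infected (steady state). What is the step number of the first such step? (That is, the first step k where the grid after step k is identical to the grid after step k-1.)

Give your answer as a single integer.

Step 0 (initial): 2 infected
Step 1: +4 new -> 6 infected
Step 2: +7 new -> 13 infected
Step 3: +10 new -> 23 infected
Step 4: +8 new -> 31 infected
Step 5: +3 new -> 34 infected
Step 6: +2 new -> 36 infected
Step 7: +0 new -> 36 infected

Answer: 7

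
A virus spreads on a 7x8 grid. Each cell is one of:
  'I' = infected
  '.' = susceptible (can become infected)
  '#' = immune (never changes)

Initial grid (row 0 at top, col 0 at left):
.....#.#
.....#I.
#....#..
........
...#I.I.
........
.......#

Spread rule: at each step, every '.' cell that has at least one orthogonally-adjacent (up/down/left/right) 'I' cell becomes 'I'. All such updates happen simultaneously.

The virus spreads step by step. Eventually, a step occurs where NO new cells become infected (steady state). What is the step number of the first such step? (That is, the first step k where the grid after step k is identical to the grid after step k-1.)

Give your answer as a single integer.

Answer: 9

Derivation:
Step 0 (initial): 3 infected
Step 1: +9 new -> 12 infected
Step 2: +10 new -> 22 infected
Step 3: +6 new -> 28 infected
Step 4: +7 new -> 35 infected
Step 5: +7 new -> 42 infected
Step 6: +4 new -> 46 infected
Step 7: +2 new -> 48 infected
Step 8: +1 new -> 49 infected
Step 9: +0 new -> 49 infected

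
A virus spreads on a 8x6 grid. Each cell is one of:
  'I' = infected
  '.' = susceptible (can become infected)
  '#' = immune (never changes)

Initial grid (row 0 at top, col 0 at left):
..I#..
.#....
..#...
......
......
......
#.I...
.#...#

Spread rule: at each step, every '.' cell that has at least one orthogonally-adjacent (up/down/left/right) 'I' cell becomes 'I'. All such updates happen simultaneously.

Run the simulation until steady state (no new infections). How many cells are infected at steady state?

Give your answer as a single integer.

Answer: 41

Derivation:
Step 0 (initial): 2 infected
Step 1: +6 new -> 8 infected
Step 2: +7 new -> 15 infected
Step 3: +10 new -> 25 infected
Step 4: +9 new -> 34 infected
Step 5: +6 new -> 40 infected
Step 6: +1 new -> 41 infected
Step 7: +0 new -> 41 infected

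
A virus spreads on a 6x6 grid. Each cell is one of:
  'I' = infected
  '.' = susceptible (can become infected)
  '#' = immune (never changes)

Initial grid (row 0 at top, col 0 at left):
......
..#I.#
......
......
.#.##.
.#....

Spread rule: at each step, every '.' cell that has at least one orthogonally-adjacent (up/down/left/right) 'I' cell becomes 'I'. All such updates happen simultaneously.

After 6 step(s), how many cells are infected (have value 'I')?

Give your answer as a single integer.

Step 0 (initial): 1 infected
Step 1: +3 new -> 4 infected
Step 2: +5 new -> 9 infected
Step 3: +6 new -> 15 infected
Step 4: +6 new -> 21 infected
Step 5: +4 new -> 25 infected
Step 6: +3 new -> 28 infected

Answer: 28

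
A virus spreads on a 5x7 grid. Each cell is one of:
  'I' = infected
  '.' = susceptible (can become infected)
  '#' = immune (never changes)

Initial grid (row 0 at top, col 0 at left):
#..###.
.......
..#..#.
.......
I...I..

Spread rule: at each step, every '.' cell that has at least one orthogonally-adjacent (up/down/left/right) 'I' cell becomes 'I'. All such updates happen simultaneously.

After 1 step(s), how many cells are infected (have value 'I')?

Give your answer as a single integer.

Step 0 (initial): 2 infected
Step 1: +5 new -> 7 infected

Answer: 7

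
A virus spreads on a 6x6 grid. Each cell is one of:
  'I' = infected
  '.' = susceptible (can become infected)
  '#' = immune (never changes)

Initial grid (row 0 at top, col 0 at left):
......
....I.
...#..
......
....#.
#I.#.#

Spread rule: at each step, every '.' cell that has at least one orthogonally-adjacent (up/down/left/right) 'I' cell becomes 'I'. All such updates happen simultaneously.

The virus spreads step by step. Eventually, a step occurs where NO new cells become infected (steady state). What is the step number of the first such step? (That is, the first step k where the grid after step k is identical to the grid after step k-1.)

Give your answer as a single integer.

Step 0 (initial): 2 infected
Step 1: +6 new -> 8 infected
Step 2: +8 new -> 16 infected
Step 3: +9 new -> 25 infected
Step 4: +4 new -> 29 infected
Step 5: +1 new -> 30 infected
Step 6: +0 new -> 30 infected

Answer: 6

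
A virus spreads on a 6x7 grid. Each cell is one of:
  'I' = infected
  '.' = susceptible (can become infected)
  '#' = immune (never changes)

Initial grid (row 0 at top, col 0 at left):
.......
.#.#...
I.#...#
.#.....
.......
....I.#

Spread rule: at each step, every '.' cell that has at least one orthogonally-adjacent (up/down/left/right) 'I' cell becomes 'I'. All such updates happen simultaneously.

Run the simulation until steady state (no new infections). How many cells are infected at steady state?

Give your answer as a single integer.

Answer: 36

Derivation:
Step 0 (initial): 2 infected
Step 1: +6 new -> 8 infected
Step 2: +6 new -> 14 infected
Step 3: +9 new -> 23 infected
Step 4: +6 new -> 29 infected
Step 5: +4 new -> 33 infected
Step 6: +2 new -> 35 infected
Step 7: +1 new -> 36 infected
Step 8: +0 new -> 36 infected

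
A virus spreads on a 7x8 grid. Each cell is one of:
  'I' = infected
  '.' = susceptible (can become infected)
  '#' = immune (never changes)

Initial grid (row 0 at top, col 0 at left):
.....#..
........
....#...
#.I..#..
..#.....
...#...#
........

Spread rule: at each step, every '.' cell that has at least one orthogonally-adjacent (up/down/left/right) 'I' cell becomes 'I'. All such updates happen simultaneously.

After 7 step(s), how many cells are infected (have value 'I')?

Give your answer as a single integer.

Step 0 (initial): 1 infected
Step 1: +3 new -> 4 infected
Step 2: +6 new -> 10 infected
Step 3: +7 new -> 17 infected
Step 4: +9 new -> 26 infected
Step 5: +8 new -> 34 infected
Step 6: +7 new -> 41 infected
Step 7: +5 new -> 46 infected

Answer: 46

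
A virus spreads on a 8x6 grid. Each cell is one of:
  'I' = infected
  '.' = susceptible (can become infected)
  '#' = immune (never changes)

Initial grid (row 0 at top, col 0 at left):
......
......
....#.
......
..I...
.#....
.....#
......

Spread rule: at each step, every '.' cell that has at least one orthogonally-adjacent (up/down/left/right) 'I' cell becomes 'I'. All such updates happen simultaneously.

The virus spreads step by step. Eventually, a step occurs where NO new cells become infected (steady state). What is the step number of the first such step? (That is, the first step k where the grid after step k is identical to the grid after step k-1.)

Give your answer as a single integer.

Answer: 8

Derivation:
Step 0 (initial): 1 infected
Step 1: +4 new -> 5 infected
Step 2: +7 new -> 12 infected
Step 3: +11 new -> 23 infected
Step 4: +10 new -> 33 infected
Step 5: +7 new -> 40 infected
Step 6: +4 new -> 44 infected
Step 7: +1 new -> 45 infected
Step 8: +0 new -> 45 infected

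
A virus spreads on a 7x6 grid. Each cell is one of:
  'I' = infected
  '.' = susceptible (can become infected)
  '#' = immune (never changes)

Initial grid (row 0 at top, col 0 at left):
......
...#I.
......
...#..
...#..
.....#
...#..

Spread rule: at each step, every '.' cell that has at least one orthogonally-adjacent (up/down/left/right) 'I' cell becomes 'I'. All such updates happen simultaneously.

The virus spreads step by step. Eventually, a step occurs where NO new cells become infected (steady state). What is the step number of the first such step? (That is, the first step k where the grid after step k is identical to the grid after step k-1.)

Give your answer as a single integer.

Step 0 (initial): 1 infected
Step 1: +3 new -> 4 infected
Step 2: +5 new -> 9 infected
Step 3: +4 new -> 13 infected
Step 4: +6 new -> 19 infected
Step 5: +7 new -> 26 infected
Step 6: +5 new -> 31 infected
Step 7: +3 new -> 34 infected
Step 8: +2 new -> 36 infected
Step 9: +1 new -> 37 infected
Step 10: +0 new -> 37 infected

Answer: 10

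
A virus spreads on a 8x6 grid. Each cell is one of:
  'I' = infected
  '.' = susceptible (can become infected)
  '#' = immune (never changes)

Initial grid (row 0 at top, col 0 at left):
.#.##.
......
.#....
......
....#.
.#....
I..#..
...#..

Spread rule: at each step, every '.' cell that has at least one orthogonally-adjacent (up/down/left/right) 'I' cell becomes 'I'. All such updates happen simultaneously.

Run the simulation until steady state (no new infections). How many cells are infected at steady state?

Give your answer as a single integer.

Answer: 40

Derivation:
Step 0 (initial): 1 infected
Step 1: +3 new -> 4 infected
Step 2: +3 new -> 7 infected
Step 3: +4 new -> 11 infected
Step 4: +4 new -> 15 infected
Step 5: +4 new -> 19 infected
Step 6: +6 new -> 25 infected
Step 7: +6 new -> 31 infected
Step 8: +5 new -> 36 infected
Step 9: +2 new -> 38 infected
Step 10: +1 new -> 39 infected
Step 11: +1 new -> 40 infected
Step 12: +0 new -> 40 infected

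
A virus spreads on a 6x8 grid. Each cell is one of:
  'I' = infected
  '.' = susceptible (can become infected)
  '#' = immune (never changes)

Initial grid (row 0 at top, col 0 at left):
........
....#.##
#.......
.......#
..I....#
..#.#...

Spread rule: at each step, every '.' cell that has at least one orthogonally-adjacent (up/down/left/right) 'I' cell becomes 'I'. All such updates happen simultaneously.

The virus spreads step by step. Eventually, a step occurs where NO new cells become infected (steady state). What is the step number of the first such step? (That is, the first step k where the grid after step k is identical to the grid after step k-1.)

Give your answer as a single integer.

Step 0 (initial): 1 infected
Step 1: +3 new -> 4 infected
Step 2: +7 new -> 11 infected
Step 3: +7 new -> 18 infected
Step 4: +7 new -> 25 infected
Step 5: +6 new -> 31 infected
Step 6: +5 new -> 36 infected
Step 7: +2 new -> 38 infected
Step 8: +1 new -> 39 infected
Step 9: +1 new -> 40 infected
Step 10: +0 new -> 40 infected

Answer: 10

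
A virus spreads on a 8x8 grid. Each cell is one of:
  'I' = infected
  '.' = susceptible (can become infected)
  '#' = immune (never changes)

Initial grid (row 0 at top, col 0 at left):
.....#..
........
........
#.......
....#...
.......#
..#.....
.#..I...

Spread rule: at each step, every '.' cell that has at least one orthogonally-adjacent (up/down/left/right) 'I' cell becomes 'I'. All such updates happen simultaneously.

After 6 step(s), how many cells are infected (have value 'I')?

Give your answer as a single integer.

Step 0 (initial): 1 infected
Step 1: +3 new -> 4 infected
Step 2: +5 new -> 9 infected
Step 3: +4 new -> 13 infected
Step 4: +5 new -> 18 infected
Step 5: +5 new -> 23 infected
Step 6: +9 new -> 32 infected

Answer: 32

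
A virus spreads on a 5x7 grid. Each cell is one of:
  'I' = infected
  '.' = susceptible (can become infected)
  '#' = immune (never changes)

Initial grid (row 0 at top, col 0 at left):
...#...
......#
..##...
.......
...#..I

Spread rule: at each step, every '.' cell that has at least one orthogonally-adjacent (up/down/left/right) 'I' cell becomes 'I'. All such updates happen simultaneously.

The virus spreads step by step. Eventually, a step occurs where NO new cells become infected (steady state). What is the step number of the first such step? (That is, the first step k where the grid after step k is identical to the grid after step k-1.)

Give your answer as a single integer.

Step 0 (initial): 1 infected
Step 1: +2 new -> 3 infected
Step 2: +3 new -> 6 infected
Step 3: +2 new -> 8 infected
Step 4: +3 new -> 11 infected
Step 5: +3 new -> 14 infected
Step 6: +5 new -> 19 infected
Step 7: +4 new -> 23 infected
Step 8: +4 new -> 27 infected
Step 9: +2 new -> 29 infected
Step 10: +1 new -> 30 infected
Step 11: +0 new -> 30 infected

Answer: 11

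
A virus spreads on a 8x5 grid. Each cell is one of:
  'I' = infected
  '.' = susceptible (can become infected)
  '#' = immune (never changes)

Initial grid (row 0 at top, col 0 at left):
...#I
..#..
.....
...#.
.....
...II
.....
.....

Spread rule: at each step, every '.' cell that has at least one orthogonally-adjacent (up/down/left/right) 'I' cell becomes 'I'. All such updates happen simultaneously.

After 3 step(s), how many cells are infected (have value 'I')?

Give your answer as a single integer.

Answer: 23

Derivation:
Step 0 (initial): 3 infected
Step 1: +6 new -> 9 infected
Step 2: +8 new -> 17 infected
Step 3: +6 new -> 23 infected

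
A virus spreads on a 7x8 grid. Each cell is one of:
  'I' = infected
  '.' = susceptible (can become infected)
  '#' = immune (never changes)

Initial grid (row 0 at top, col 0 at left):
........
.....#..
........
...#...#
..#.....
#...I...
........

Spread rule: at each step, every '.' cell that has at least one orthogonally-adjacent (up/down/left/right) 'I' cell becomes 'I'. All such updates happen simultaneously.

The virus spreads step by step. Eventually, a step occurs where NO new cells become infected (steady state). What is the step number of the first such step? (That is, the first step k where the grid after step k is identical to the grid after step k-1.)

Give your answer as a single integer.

Answer: 10

Derivation:
Step 0 (initial): 1 infected
Step 1: +4 new -> 5 infected
Step 2: +7 new -> 12 infected
Step 3: +7 new -> 19 infected
Step 4: +8 new -> 27 infected
Step 5: +7 new -> 34 infected
Step 6: +8 new -> 42 infected
Step 7: +5 new -> 47 infected
Step 8: +3 new -> 50 infected
Step 9: +1 new -> 51 infected
Step 10: +0 new -> 51 infected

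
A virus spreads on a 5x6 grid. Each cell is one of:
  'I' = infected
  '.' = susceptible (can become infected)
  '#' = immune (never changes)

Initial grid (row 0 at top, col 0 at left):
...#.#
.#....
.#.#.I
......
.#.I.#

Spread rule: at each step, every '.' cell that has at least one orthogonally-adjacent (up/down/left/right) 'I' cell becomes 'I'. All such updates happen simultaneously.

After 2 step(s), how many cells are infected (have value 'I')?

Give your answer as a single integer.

Step 0 (initial): 2 infected
Step 1: +6 new -> 8 infected
Step 2: +3 new -> 11 infected

Answer: 11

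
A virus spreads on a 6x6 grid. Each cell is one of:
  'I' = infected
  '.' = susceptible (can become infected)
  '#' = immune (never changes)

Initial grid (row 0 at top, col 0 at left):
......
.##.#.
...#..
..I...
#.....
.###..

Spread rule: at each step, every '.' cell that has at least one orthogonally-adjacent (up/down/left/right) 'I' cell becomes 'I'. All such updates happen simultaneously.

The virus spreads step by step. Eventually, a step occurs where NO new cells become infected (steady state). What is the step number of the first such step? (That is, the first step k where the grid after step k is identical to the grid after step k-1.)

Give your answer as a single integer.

Answer: 10

Derivation:
Step 0 (initial): 1 infected
Step 1: +4 new -> 5 infected
Step 2: +5 new -> 10 infected
Step 3: +4 new -> 14 infected
Step 4: +4 new -> 18 infected
Step 5: +3 new -> 21 infected
Step 6: +2 new -> 23 infected
Step 7: +2 new -> 25 infected
Step 8: +1 new -> 26 infected
Step 9: +1 new -> 27 infected
Step 10: +0 new -> 27 infected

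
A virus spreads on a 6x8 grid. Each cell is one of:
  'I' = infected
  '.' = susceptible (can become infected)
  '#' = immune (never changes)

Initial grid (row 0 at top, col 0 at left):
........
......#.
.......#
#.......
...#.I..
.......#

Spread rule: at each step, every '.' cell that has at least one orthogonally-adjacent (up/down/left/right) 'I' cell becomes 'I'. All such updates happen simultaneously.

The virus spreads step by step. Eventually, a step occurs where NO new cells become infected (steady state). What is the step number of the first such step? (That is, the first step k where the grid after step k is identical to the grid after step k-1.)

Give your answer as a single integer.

Step 0 (initial): 1 infected
Step 1: +4 new -> 5 infected
Step 2: +6 new -> 11 infected
Step 3: +6 new -> 17 infected
Step 4: +5 new -> 22 infected
Step 5: +7 new -> 29 infected
Step 6: +6 new -> 35 infected
Step 7: +5 new -> 40 infected
Step 8: +2 new -> 42 infected
Step 9: +1 new -> 43 infected
Step 10: +0 new -> 43 infected

Answer: 10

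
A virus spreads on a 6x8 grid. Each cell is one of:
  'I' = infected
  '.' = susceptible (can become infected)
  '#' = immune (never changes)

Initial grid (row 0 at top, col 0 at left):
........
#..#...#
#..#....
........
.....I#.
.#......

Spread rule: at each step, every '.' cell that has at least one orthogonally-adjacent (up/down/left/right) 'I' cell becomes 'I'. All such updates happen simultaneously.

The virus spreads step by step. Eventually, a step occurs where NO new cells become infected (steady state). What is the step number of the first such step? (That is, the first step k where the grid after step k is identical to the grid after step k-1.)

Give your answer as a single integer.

Step 0 (initial): 1 infected
Step 1: +3 new -> 4 infected
Step 2: +6 new -> 10 infected
Step 3: +8 new -> 18 infected
Step 4: +8 new -> 26 infected
Step 5: +5 new -> 31 infected
Step 6: +6 new -> 37 infected
Step 7: +2 new -> 39 infected
Step 8: +1 new -> 40 infected
Step 9: +1 new -> 41 infected
Step 10: +0 new -> 41 infected

Answer: 10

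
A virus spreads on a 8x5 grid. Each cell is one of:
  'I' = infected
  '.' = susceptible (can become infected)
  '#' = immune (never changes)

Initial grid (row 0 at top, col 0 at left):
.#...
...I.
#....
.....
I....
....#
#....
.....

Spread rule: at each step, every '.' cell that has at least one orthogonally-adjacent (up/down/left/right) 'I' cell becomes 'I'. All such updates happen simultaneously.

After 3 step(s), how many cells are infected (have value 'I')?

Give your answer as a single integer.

Step 0 (initial): 2 infected
Step 1: +7 new -> 9 infected
Step 2: +9 new -> 18 infected
Step 3: +7 new -> 25 infected

Answer: 25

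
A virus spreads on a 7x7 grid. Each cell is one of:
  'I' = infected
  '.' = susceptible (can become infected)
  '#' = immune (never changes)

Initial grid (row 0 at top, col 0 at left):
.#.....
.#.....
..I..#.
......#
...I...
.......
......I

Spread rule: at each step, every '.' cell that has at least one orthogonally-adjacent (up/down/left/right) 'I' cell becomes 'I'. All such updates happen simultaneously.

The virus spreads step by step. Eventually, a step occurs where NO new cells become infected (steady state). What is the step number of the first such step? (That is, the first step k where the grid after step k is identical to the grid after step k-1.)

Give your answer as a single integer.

Step 0 (initial): 3 infected
Step 1: +10 new -> 13 infected
Step 2: +14 new -> 27 infected
Step 3: +8 new -> 35 infected
Step 4: +5 new -> 40 infected
Step 5: +3 new -> 43 infected
Step 6: +2 new -> 45 infected
Step 7: +0 new -> 45 infected

Answer: 7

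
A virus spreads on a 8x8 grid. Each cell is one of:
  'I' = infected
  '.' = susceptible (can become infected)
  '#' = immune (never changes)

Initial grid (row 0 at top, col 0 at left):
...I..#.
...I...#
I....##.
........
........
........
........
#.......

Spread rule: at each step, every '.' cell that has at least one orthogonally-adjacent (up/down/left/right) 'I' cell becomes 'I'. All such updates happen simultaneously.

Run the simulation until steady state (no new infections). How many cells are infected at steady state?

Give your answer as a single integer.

Step 0 (initial): 3 infected
Step 1: +8 new -> 11 infected
Step 2: +10 new -> 21 infected
Step 3: +6 new -> 27 infected
Step 4: +6 new -> 33 infected
Step 5: +6 new -> 39 infected
Step 6: +7 new -> 46 infected
Step 7: +6 new -> 52 infected
Step 8: +3 new -> 55 infected
Step 9: +2 new -> 57 infected
Step 10: +1 new -> 58 infected
Step 11: +0 new -> 58 infected

Answer: 58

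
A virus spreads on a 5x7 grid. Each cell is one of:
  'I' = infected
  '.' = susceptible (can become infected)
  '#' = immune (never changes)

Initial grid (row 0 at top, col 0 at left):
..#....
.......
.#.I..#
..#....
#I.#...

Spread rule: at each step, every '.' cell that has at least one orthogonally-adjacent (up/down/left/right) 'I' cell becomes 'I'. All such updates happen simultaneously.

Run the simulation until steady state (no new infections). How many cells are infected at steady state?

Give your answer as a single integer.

Answer: 29

Derivation:
Step 0 (initial): 2 infected
Step 1: +6 new -> 8 infected
Step 2: +6 new -> 14 infected
Step 3: +6 new -> 20 infected
Step 4: +6 new -> 26 infected
Step 5: +3 new -> 29 infected
Step 6: +0 new -> 29 infected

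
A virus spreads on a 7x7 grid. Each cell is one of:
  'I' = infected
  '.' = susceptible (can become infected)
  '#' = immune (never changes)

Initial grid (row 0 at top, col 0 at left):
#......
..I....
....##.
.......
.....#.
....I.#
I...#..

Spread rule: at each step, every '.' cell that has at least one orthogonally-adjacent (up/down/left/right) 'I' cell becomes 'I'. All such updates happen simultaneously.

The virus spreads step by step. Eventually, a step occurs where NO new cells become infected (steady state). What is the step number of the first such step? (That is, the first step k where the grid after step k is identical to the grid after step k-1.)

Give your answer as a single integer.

Answer: 6

Derivation:
Step 0 (initial): 3 infected
Step 1: +9 new -> 12 infected
Step 2: +15 new -> 27 infected
Step 3: +10 new -> 37 infected
Step 4: +3 new -> 40 infected
Step 5: +3 new -> 43 infected
Step 6: +0 new -> 43 infected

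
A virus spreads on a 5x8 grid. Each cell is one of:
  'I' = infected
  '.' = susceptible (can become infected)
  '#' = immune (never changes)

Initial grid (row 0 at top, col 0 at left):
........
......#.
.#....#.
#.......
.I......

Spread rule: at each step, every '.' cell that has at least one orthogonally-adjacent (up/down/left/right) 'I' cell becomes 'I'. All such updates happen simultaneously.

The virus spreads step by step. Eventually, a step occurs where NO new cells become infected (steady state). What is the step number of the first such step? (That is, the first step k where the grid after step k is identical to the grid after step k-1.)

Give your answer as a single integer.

Step 0 (initial): 1 infected
Step 1: +3 new -> 4 infected
Step 2: +2 new -> 6 infected
Step 3: +3 new -> 9 infected
Step 4: +4 new -> 13 infected
Step 5: +6 new -> 19 infected
Step 6: +7 new -> 26 infected
Step 7: +5 new -> 31 infected
Step 8: +2 new -> 33 infected
Step 9: +2 new -> 35 infected
Step 10: +1 new -> 36 infected
Step 11: +0 new -> 36 infected

Answer: 11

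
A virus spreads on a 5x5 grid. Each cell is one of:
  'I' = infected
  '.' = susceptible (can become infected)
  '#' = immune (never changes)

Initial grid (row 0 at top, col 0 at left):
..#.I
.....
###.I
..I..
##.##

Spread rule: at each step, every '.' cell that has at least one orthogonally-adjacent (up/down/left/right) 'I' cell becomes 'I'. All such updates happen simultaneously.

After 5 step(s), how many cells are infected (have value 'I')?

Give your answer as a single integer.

Answer: 16

Derivation:
Step 0 (initial): 3 infected
Step 1: +7 new -> 10 infected
Step 2: +2 new -> 12 infected
Step 3: +1 new -> 13 infected
Step 4: +1 new -> 14 infected
Step 5: +2 new -> 16 infected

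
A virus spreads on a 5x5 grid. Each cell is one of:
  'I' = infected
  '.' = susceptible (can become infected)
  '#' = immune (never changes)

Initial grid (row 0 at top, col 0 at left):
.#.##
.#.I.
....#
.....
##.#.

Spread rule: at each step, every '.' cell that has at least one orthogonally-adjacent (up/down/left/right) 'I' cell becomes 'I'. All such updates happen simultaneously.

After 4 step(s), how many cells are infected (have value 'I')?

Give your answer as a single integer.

Step 0 (initial): 1 infected
Step 1: +3 new -> 4 infected
Step 2: +3 new -> 7 infected
Step 3: +3 new -> 10 infected
Step 4: +4 new -> 14 infected

Answer: 14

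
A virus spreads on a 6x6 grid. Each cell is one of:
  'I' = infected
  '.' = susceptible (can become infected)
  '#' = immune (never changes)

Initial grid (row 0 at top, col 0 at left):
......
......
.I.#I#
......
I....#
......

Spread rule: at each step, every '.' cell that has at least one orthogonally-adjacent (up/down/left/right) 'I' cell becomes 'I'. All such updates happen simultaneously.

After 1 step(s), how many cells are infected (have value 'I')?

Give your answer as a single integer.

Step 0 (initial): 3 infected
Step 1: +9 new -> 12 infected

Answer: 12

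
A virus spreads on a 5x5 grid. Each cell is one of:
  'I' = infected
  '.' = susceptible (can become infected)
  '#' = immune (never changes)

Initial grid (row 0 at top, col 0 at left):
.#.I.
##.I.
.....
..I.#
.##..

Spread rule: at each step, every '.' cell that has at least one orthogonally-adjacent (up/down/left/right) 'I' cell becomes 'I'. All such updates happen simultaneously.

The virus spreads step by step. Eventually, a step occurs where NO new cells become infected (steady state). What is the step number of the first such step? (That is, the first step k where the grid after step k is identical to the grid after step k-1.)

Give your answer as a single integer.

Answer: 4

Derivation:
Step 0 (initial): 3 infected
Step 1: +8 new -> 11 infected
Step 2: +4 new -> 15 infected
Step 3: +3 new -> 18 infected
Step 4: +0 new -> 18 infected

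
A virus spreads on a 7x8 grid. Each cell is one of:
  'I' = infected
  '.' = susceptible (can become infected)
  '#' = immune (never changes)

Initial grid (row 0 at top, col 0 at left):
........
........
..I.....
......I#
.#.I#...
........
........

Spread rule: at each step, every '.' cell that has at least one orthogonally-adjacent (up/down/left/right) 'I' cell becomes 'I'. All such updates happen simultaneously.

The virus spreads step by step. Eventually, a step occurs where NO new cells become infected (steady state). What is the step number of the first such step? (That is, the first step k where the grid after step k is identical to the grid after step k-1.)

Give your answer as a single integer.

Step 0 (initial): 3 infected
Step 1: +10 new -> 13 infected
Step 2: +16 new -> 29 infected
Step 3: +14 new -> 43 infected
Step 4: +9 new -> 52 infected
Step 5: +1 new -> 53 infected
Step 6: +0 new -> 53 infected

Answer: 6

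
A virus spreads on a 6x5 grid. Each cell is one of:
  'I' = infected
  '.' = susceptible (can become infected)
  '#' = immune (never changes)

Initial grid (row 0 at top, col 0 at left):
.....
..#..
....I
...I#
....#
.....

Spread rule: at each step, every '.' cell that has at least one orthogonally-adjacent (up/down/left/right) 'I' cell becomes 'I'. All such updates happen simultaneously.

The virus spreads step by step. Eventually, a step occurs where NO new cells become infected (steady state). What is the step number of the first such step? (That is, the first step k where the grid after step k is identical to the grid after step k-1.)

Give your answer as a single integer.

Answer: 7

Derivation:
Step 0 (initial): 2 infected
Step 1: +4 new -> 6 infected
Step 2: +6 new -> 12 infected
Step 3: +6 new -> 18 infected
Step 4: +5 new -> 23 infected
Step 5: +3 new -> 26 infected
Step 6: +1 new -> 27 infected
Step 7: +0 new -> 27 infected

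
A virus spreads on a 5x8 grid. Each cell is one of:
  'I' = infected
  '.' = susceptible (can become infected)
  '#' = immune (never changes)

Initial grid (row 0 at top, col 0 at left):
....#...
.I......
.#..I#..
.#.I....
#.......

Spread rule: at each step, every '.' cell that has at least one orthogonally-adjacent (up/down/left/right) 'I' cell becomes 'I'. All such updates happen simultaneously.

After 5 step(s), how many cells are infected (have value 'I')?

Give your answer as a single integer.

Answer: 35

Derivation:
Step 0 (initial): 3 infected
Step 1: +8 new -> 11 infected
Step 2: +9 new -> 20 infected
Step 3: +7 new -> 27 infected
Step 4: +5 new -> 32 infected
Step 5: +3 new -> 35 infected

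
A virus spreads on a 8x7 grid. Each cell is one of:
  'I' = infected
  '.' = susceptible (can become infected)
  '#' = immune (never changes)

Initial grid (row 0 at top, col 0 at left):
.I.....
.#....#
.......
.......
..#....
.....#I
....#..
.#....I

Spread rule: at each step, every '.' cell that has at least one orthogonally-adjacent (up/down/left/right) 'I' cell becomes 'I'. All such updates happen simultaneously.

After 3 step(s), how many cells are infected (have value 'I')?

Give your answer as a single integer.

Answer: 23

Derivation:
Step 0 (initial): 3 infected
Step 1: +5 new -> 8 infected
Step 2: +7 new -> 15 infected
Step 3: +8 new -> 23 infected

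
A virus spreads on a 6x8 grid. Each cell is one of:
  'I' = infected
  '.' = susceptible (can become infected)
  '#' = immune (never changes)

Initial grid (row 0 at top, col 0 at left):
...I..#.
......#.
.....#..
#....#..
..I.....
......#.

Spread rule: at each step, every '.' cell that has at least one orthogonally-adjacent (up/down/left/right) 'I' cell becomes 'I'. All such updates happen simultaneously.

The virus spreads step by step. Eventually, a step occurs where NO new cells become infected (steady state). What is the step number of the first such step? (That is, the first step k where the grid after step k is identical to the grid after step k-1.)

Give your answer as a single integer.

Step 0 (initial): 2 infected
Step 1: +7 new -> 9 infected
Step 2: +12 new -> 21 infected
Step 3: +9 new -> 30 infected
Step 4: +4 new -> 34 infected
Step 5: +2 new -> 36 infected
Step 6: +3 new -> 39 infected
Step 7: +1 new -> 40 infected
Step 8: +1 new -> 41 infected
Step 9: +1 new -> 42 infected
Step 10: +0 new -> 42 infected

Answer: 10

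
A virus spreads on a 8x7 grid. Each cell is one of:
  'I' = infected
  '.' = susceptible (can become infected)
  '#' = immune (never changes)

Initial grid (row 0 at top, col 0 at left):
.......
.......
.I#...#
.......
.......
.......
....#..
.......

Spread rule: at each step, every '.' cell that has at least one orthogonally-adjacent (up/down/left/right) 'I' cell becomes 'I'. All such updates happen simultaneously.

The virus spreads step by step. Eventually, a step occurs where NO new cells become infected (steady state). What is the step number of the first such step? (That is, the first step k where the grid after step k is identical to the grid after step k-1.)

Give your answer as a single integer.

Step 0 (initial): 1 infected
Step 1: +3 new -> 4 infected
Step 2: +6 new -> 10 infected
Step 3: +7 new -> 17 infected
Step 4: +8 new -> 25 infected
Step 5: +9 new -> 34 infected
Step 6: +9 new -> 43 infected
Step 7: +4 new -> 47 infected
Step 8: +3 new -> 50 infected
Step 9: +2 new -> 52 infected
Step 10: +1 new -> 53 infected
Step 11: +0 new -> 53 infected

Answer: 11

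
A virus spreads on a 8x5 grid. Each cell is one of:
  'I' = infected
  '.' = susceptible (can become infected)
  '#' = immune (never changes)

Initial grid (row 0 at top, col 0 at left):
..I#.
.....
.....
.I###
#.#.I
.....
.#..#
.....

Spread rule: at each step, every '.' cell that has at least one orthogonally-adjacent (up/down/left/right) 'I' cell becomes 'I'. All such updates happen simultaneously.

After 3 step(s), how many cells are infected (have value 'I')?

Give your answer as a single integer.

Step 0 (initial): 3 infected
Step 1: +7 new -> 10 infected
Step 2: +7 new -> 17 infected
Step 3: +6 new -> 23 infected

Answer: 23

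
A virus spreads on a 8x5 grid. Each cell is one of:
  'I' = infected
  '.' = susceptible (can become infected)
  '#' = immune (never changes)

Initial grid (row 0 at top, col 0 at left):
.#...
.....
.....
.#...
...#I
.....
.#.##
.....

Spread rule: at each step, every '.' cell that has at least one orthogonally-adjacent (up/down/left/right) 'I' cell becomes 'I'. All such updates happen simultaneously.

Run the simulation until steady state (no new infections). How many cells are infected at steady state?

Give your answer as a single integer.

Answer: 34

Derivation:
Step 0 (initial): 1 infected
Step 1: +2 new -> 3 infected
Step 2: +3 new -> 6 infected
Step 3: +4 new -> 10 infected
Step 4: +6 new -> 16 infected
Step 5: +6 new -> 22 infected
Step 6: +7 new -> 29 infected
Step 7: +4 new -> 33 infected
Step 8: +1 new -> 34 infected
Step 9: +0 new -> 34 infected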